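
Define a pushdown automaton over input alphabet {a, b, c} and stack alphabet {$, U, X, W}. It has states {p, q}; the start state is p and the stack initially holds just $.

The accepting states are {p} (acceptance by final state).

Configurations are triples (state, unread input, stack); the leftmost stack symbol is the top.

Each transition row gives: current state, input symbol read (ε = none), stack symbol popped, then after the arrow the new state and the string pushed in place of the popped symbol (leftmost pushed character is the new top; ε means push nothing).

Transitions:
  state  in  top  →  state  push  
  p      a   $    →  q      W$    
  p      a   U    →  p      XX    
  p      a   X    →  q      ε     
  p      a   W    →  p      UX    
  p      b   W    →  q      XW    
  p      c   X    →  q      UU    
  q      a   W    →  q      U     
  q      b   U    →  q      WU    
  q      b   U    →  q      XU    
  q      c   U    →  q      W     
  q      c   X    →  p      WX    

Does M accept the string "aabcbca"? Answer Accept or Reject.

Accept

One accepting computation: (p, aabcbca, $) ⊢ (q, abcbca, W$) ⊢ (q, bcbca, U$) ⊢ (q, cbca, XU$) ⊢ (p, bca, WXU$) ⊢ (q, ca, XWXU$) ⊢ (p, a, WXWXU$) ⊢ (p, ε, UXXWXU$)
All input consumed and state p ∈ F.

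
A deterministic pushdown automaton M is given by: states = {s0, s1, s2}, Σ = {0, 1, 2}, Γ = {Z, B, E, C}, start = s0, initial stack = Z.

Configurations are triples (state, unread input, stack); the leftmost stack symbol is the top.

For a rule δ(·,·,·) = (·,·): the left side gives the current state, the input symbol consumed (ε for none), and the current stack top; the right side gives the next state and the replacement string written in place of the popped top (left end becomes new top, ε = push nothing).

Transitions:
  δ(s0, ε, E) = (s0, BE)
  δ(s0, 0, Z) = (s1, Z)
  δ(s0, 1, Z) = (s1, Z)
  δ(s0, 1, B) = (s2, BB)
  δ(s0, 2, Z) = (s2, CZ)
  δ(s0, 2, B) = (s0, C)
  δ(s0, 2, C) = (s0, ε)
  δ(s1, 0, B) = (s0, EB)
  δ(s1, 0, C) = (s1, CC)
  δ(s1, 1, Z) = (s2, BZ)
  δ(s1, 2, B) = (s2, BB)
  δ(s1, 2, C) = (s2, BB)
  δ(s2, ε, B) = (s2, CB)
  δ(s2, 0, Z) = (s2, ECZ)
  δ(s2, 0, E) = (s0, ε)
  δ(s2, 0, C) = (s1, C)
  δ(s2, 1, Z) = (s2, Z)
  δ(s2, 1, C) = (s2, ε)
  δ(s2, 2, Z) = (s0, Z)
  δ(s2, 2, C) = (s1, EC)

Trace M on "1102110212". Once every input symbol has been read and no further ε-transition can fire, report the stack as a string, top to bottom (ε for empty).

(s0, 1102110212, Z) ⊢ (s1, 102110212, Z) ⊢ (s2, 02110212, BZ) ⊢ (s2, 02110212, CBZ) ⊢ (s1, 2110212, CBZ) ⊢ (s2, 110212, BBBZ) ⊢ (s2, 110212, CBBBZ) ⊢ (s2, 10212, BBBZ) ⊢ (s2, 10212, CBBBZ) ⊢ (s2, 0212, BBBZ) ⊢ (s2, 0212, CBBBZ) ⊢ (s1, 212, CBBBZ) ⊢ (s2, 12, BBBBBZ) ⊢ (s2, 12, CBBBBBZ) ⊢ (s2, 2, BBBBBZ) ⊢ (s2, 2, CBBBBBZ) ⊢ (s1, ε, ECBBBBBZ)
All input consumed in state s1 with stack ECBBBBBZ.

ECBBBBBZ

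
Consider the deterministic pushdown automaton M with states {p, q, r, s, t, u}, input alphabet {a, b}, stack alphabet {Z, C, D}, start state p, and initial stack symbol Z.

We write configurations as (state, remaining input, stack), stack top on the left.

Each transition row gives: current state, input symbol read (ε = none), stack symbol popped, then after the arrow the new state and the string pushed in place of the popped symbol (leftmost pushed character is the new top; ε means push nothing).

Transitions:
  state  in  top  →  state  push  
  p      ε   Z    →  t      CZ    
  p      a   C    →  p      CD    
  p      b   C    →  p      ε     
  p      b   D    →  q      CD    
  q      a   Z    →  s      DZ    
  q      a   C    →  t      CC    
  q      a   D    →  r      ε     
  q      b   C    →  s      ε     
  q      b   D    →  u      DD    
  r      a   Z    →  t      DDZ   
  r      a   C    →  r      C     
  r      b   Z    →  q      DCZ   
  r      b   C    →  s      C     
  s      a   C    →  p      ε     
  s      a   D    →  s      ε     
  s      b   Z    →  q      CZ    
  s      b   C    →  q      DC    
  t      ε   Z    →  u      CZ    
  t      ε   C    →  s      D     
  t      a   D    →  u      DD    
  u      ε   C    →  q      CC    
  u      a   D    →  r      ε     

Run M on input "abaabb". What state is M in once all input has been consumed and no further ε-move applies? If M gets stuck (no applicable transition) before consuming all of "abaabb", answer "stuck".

(p, abaabb, Z)
  ε-move, top Z: go to t, push CZ → (t, abaabb, CZ)
  ε-move, top C: go to s, push D → (s, abaabb, DZ)
  read a, top D: go to s, push ε → (s, baabb, Z)
  read b, top Z: go to q, push CZ → (q, aabb, CZ)
  read a, top C: go to t, push CC → (t, abb, CCZ)
  ε-move, top C: go to s, push D → (s, abb, DCZ)
  read a, top D: go to s, push ε → (s, bb, CZ)
  read b, top C: go to q, push DC → (q, b, DCZ)
  read b, top D: go to u, push DD → (u, ε, DDCZ)
All input consumed; M is in state u.

u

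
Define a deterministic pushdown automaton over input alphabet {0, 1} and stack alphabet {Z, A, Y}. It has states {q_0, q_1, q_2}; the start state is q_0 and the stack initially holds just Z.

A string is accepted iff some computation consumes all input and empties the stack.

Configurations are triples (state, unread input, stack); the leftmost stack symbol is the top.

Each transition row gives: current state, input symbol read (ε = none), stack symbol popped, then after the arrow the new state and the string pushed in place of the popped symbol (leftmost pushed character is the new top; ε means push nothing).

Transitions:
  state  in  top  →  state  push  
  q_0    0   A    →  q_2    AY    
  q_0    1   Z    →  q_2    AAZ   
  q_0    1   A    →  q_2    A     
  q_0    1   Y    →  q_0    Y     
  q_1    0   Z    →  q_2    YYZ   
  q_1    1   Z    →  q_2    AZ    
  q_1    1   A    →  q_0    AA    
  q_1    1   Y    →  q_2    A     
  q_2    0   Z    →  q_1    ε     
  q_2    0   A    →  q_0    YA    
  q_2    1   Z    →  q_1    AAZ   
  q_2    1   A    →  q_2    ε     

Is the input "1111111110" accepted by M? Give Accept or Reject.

(q_0, 1111111110, Z)
  read 1, top Z: go to q_2, push AAZ → (q_2, 111111110, AAZ)
  read 1, top A: go to q_2, push ε → (q_2, 11111110, AZ)
  read 1, top A: go to q_2, push ε → (q_2, 1111110, Z)
  read 1, top Z: go to q_1, push AAZ → (q_1, 111110, AAZ)
  read 1, top A: go to q_0, push AA → (q_0, 11110, AAAZ)
  read 1, top A: go to q_2, push A → (q_2, 1110, AAAZ)
  read 1, top A: go to q_2, push ε → (q_2, 110, AAZ)
  read 1, top A: go to q_2, push ε → (q_2, 10, AZ)
  read 1, top A: go to q_2, push ε → (q_2, 0, Z)
  read 0, top Z: go to q_1, push ε → (q_1, ε, ε)
All input consumed and the stack is empty.

Accept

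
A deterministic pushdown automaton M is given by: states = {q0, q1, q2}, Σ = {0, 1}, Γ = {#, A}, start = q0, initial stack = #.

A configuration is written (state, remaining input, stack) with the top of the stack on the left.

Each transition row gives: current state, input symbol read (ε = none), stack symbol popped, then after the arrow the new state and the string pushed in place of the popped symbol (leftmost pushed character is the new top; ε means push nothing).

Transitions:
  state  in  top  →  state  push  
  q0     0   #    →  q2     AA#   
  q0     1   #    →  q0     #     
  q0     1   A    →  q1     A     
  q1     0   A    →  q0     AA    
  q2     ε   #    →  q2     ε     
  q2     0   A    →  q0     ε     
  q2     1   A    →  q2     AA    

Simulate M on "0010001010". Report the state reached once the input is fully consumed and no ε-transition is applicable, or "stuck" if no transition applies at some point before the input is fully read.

(q0, 0010001010, #)
  read 0, top #: go to q2, push AA# → (q2, 010001010, AA#)
  read 0, top A: go to q0, push ε → (q0, 10001010, A#)
  read 1, top A: go to q1, push A → (q1, 0001010, A#)
  read 0, top A: go to q0, push AA → (q0, 001010, AA#)
No transition for (q0, 0, top A); M blocks with input 001010 remaining.

stuck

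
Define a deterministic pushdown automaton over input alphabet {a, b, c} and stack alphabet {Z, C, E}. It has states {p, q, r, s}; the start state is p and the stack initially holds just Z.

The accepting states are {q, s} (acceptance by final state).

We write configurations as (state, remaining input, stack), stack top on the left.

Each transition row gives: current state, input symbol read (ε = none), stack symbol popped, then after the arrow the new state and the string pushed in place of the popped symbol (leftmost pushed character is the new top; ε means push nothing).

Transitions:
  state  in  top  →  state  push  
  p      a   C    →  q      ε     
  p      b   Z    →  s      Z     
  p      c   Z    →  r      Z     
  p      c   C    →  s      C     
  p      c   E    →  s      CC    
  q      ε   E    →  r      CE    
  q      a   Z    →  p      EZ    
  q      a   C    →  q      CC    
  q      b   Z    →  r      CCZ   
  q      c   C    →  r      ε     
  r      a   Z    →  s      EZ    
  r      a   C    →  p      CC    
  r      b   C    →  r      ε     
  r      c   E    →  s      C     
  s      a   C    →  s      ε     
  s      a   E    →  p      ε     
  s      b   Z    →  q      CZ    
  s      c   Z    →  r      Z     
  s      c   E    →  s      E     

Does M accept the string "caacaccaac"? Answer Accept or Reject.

Reject

(p, caacaccaac, Z)
  read c, top Z: go to r, push Z → (r, aacaccaac, Z)
  read a, top Z: go to s, push EZ → (s, acaccaac, EZ)
  read a, top E: go to p, push ε → (p, caccaac, Z)
  read c, top Z: go to r, push Z → (r, accaac, Z)
  read a, top Z: go to s, push EZ → (s, ccaac, EZ)
  read c, top E: go to s, push E → (s, caac, EZ)
  read c, top E: go to s, push E → (s, aac, EZ)
  read a, top E: go to p, push ε → (p, ac, Z)
No transition applies at (p, ac, Z); input not fully consumed.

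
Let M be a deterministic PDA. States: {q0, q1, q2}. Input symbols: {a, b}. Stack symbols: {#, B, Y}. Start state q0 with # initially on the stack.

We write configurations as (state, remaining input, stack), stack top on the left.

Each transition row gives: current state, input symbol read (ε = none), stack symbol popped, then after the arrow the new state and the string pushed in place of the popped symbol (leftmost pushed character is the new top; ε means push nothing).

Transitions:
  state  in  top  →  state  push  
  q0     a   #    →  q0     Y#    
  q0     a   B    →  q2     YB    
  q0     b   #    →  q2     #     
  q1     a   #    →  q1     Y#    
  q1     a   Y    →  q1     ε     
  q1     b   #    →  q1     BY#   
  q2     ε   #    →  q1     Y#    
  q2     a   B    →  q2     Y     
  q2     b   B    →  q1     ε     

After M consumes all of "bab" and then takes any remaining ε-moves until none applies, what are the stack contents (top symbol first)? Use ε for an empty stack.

(q0, bab, #) ⊢ (q2, ab, #) ⊢ (q1, ab, Y#) ⊢ (q1, b, #) ⊢ (q1, ε, BY#)
All input consumed in state q1 with stack BY#.

BY#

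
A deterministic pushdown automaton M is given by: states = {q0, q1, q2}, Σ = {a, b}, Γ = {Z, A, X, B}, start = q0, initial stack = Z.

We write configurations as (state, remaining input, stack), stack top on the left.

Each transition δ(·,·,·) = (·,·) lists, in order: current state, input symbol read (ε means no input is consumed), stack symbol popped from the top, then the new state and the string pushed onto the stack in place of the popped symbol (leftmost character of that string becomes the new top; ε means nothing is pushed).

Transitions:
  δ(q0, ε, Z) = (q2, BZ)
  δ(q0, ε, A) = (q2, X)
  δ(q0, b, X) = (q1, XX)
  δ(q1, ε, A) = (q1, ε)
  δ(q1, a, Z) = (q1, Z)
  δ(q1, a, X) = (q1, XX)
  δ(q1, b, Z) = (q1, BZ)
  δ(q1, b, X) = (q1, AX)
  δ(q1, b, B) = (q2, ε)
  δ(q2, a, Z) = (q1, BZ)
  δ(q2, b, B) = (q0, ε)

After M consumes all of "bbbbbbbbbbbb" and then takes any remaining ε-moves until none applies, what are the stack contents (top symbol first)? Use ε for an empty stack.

(q0, bbbbbbbbbbbb, Z)
  ε-move, top Z: go to q2, push BZ → (q2, bbbbbbbbbbbb, BZ)
  read b, top B: go to q0, push ε → (q0, bbbbbbbbbbb, Z)
  ε-move, top Z: go to q2, push BZ → (q2, bbbbbbbbbbb, BZ)
  read b, top B: go to q0, push ε → (q0, bbbbbbbbbb, Z)
  ε-move, top Z: go to q2, push BZ → (q2, bbbbbbbbbb, BZ)
  read b, top B: go to q0, push ε → (q0, bbbbbbbbb, Z)
  ε-move, top Z: go to q2, push BZ → (q2, bbbbbbbbb, BZ)
  read b, top B: go to q0, push ε → (q0, bbbbbbbb, Z)
  ε-move, top Z: go to q2, push BZ → (q2, bbbbbbbb, BZ)
  read b, top B: go to q0, push ε → (q0, bbbbbbb, Z)
  ε-move, top Z: go to q2, push BZ → (q2, bbbbbbb, BZ)
  read b, top B: go to q0, push ε → (q0, bbbbbb, Z)
  ε-move, top Z: go to q2, push BZ → (q2, bbbbbb, BZ)
  read b, top B: go to q0, push ε → (q0, bbbbb, Z)
  ε-move, top Z: go to q2, push BZ → (q2, bbbbb, BZ)
  read b, top B: go to q0, push ε → (q0, bbbb, Z)
  ε-move, top Z: go to q2, push BZ → (q2, bbbb, BZ)
  read b, top B: go to q0, push ε → (q0, bbb, Z)
  ε-move, top Z: go to q2, push BZ → (q2, bbb, BZ)
  read b, top B: go to q0, push ε → (q0, bb, Z)
  ε-move, top Z: go to q2, push BZ → (q2, bb, BZ)
  read b, top B: go to q0, push ε → (q0, b, Z)
  ε-move, top Z: go to q2, push BZ → (q2, b, BZ)
  read b, top B: go to q0, push ε → (q0, ε, Z)
  ε-move, top Z: go to q2, push BZ → (q2, ε, BZ)
All input consumed in state q2 with stack BZ.

BZ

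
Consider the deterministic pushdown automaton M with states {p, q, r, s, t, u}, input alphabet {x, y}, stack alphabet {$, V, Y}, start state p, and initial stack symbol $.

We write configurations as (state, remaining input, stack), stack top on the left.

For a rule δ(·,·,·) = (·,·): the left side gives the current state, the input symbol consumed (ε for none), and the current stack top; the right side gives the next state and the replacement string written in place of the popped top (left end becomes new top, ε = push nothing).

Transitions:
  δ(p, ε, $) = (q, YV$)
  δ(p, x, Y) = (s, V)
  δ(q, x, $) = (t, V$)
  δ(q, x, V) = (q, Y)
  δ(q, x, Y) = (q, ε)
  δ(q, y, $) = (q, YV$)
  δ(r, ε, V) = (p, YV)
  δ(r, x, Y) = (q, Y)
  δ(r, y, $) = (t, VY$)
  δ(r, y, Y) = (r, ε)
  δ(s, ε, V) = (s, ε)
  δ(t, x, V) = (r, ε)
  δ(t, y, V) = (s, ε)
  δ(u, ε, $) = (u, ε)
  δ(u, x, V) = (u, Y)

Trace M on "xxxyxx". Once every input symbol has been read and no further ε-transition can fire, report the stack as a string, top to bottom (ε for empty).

Y$

(p, xxxyxx, $)
  ε-move, top $: go to q, push YV$ → (q, xxxyxx, YV$)
  read x, top Y: go to q, push ε → (q, xxyxx, V$)
  read x, top V: go to q, push Y → (q, xyxx, Y$)
  read x, top Y: go to q, push ε → (q, yxx, $)
  read y, top $: go to q, push YV$ → (q, xx, YV$)
  read x, top Y: go to q, push ε → (q, x, V$)
  read x, top V: go to q, push Y → (q, ε, Y$)
All input consumed in state q with stack Y$.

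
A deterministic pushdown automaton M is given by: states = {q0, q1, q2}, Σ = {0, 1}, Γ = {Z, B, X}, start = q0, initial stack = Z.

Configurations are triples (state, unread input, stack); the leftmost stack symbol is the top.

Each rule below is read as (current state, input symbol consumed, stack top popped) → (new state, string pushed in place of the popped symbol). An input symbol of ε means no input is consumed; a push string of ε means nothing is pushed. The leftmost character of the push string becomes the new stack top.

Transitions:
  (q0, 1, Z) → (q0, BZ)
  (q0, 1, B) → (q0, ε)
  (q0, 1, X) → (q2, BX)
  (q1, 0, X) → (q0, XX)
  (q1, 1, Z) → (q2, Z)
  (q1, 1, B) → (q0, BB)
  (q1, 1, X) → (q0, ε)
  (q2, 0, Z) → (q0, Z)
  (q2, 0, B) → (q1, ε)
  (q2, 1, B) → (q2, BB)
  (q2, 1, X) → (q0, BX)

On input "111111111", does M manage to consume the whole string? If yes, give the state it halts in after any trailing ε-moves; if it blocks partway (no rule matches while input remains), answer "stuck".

(q0, 111111111, Z) ⊢ (q0, 11111111, BZ) ⊢ (q0, 1111111, Z) ⊢ (q0, 111111, BZ) ⊢ (q0, 11111, Z) ⊢ (q0, 1111, BZ) ⊢ (q0, 111, Z) ⊢ (q0, 11, BZ) ⊢ (q0, 1, Z) ⊢ (q0, ε, BZ)
All input consumed; M is in state q0.

q0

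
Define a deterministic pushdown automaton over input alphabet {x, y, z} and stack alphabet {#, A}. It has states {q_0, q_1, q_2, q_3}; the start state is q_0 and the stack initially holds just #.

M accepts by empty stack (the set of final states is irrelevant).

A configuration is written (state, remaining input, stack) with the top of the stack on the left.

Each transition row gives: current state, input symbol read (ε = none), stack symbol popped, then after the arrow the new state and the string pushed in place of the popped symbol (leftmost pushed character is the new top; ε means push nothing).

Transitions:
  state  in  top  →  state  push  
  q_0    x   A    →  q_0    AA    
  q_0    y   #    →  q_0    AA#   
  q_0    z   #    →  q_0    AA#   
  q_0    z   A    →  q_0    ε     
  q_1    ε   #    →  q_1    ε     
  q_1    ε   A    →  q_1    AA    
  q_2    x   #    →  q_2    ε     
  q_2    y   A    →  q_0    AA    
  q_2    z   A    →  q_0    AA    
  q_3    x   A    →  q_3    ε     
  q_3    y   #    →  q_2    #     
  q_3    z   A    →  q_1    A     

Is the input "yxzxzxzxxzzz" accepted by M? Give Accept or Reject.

(q_0, yxzxzxzxxzzz, #)
  read y, top #: go to q_0, push AA# → (q_0, xzxzxzxxzzz, AA#)
  read x, top A: go to q_0, push AA → (q_0, zxzxzxxzzz, AAA#)
  read z, top A: go to q_0, push ε → (q_0, xzxzxxzzz, AA#)
  read x, top A: go to q_0, push AA → (q_0, zxzxxzzz, AAA#)
  read z, top A: go to q_0, push ε → (q_0, xzxxzzz, AA#)
  read x, top A: go to q_0, push AA → (q_0, zxxzzz, AAA#)
  read z, top A: go to q_0, push ε → (q_0, xxzzz, AA#)
  read x, top A: go to q_0, push AA → (q_0, xzzz, AAA#)
  read x, top A: go to q_0, push AA → (q_0, zzz, AAAA#)
  read z, top A: go to q_0, push ε → (q_0, zz, AAA#)
  read z, top A: go to q_0, push ε → (q_0, z, AA#)
  read z, top A: go to q_0, push ε → (q_0, ε, A#)
All input consumed; stack is A#, not empty, and no further ε-move applies.

Reject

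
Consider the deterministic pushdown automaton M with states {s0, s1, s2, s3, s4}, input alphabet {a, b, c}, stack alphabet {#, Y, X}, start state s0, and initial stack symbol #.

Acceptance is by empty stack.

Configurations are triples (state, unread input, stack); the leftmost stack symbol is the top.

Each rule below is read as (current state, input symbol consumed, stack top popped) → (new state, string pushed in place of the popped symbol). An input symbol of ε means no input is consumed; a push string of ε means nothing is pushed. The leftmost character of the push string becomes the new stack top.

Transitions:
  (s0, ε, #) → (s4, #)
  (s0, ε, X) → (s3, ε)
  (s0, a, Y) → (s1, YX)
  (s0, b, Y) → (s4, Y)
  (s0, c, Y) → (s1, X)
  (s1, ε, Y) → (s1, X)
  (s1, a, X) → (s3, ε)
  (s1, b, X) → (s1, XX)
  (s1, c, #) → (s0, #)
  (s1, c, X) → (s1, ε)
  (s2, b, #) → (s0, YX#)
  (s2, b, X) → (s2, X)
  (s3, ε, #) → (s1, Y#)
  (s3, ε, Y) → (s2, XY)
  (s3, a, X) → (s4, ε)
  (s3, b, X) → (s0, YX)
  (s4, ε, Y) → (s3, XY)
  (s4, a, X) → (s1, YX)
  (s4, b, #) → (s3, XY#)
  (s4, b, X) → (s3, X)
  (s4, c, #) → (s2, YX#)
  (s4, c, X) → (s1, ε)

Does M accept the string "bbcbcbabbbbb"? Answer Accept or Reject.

Reject

(s0, bbcbcbabbbbb, #) ⊢ (s4, bbcbcbabbbbb, #) ⊢ (s3, bcbcbabbbbb, XY#) ⊢ (s0, cbcbabbbbb, YXY#) ⊢ (s1, bcbabbbbb, XXY#) ⊢ (s1, cbabbbbb, XXXY#) ⊢ (s1, babbbbb, XXY#) ⊢ (s1, abbbbb, XXXY#) ⊢ (s3, bbbbb, XXY#) ⊢ (s0, bbbb, YXXY#) ⊢ (s4, bbb, YXXY#) ⊢ (s3, bbb, XYXXY#) ⊢ (s0, bb, YXYXXY#) ⊢ (s4, b, YXYXXY#) ⊢ (s3, b, XYXYXXY#) ⊢ (s0, ε, YXYXYXXY#)
All input consumed; stack is YXYXYXXY#, not empty, and no further ε-move applies.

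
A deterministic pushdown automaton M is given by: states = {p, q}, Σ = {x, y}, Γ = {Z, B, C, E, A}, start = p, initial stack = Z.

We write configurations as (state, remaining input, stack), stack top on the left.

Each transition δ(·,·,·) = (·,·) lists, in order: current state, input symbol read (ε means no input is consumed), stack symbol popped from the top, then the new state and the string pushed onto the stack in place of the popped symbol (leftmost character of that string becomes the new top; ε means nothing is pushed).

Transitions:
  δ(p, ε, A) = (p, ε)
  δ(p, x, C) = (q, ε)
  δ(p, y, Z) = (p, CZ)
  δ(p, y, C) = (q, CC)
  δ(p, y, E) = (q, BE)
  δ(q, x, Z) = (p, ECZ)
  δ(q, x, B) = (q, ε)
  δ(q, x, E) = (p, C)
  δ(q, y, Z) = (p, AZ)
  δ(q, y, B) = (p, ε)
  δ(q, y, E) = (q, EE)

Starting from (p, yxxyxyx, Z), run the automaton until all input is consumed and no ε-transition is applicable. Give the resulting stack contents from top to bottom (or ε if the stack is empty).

(p, yxxyxyx, Z)
  read y, top Z: go to p, push CZ → (p, xxyxyx, CZ)
  read x, top C: go to q, push ε → (q, xyxyx, Z)
  read x, top Z: go to p, push ECZ → (p, yxyx, ECZ)
  read y, top E: go to q, push BE → (q, xyx, BECZ)
  read x, top B: go to q, push ε → (q, yx, ECZ)
  read y, top E: go to q, push EE → (q, x, EECZ)
  read x, top E: go to p, push C → (p, ε, CECZ)
All input consumed in state p with stack CECZ.

CECZ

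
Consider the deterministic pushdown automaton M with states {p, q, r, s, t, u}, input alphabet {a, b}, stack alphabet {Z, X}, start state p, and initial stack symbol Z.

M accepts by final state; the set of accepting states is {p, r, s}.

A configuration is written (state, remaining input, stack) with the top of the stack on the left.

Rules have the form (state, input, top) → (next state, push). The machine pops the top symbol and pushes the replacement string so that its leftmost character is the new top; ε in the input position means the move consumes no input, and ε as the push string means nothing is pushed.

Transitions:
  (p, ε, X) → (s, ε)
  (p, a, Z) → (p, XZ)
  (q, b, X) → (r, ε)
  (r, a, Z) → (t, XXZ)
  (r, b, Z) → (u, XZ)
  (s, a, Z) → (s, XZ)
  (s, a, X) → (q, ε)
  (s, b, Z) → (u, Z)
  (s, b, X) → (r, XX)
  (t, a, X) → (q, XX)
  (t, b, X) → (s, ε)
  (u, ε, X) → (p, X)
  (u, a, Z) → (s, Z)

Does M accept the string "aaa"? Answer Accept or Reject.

(p, aaa, Z)
  read a, top Z: go to p, push XZ → (p, aa, XZ)
  ε-move, top X: go to s, push ε → (s, aa, Z)
  read a, top Z: go to s, push XZ → (s, a, XZ)
  read a, top X: go to q, push ε → (q, ε, Z)
All input consumed; state q ∉ F and no further ε-move applies.

Reject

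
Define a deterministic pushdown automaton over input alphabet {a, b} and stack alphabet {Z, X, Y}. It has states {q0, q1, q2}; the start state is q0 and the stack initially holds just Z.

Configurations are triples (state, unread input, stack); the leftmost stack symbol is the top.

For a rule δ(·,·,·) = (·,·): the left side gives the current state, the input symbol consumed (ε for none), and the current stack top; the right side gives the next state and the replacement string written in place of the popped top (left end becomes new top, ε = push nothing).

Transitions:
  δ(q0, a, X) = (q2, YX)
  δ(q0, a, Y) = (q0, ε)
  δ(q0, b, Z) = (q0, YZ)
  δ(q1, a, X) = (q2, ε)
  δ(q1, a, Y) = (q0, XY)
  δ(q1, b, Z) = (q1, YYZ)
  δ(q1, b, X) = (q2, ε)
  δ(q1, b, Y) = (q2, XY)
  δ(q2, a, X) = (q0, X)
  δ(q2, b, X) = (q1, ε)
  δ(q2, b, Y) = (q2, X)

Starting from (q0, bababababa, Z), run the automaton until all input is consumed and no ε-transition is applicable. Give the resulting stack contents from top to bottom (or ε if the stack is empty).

Z

(q0, bababababa, Z)
  read b, top Z: go to q0, push YZ → (q0, ababababa, YZ)
  read a, top Y: go to q0, push ε → (q0, babababa, Z)
  read b, top Z: go to q0, push YZ → (q0, abababa, YZ)
  read a, top Y: go to q0, push ε → (q0, bababa, Z)
  read b, top Z: go to q0, push YZ → (q0, ababa, YZ)
  read a, top Y: go to q0, push ε → (q0, baba, Z)
  read b, top Z: go to q0, push YZ → (q0, aba, YZ)
  read a, top Y: go to q0, push ε → (q0, ba, Z)
  read b, top Z: go to q0, push YZ → (q0, a, YZ)
  read a, top Y: go to q0, push ε → (q0, ε, Z)
All input consumed in state q0 with stack Z.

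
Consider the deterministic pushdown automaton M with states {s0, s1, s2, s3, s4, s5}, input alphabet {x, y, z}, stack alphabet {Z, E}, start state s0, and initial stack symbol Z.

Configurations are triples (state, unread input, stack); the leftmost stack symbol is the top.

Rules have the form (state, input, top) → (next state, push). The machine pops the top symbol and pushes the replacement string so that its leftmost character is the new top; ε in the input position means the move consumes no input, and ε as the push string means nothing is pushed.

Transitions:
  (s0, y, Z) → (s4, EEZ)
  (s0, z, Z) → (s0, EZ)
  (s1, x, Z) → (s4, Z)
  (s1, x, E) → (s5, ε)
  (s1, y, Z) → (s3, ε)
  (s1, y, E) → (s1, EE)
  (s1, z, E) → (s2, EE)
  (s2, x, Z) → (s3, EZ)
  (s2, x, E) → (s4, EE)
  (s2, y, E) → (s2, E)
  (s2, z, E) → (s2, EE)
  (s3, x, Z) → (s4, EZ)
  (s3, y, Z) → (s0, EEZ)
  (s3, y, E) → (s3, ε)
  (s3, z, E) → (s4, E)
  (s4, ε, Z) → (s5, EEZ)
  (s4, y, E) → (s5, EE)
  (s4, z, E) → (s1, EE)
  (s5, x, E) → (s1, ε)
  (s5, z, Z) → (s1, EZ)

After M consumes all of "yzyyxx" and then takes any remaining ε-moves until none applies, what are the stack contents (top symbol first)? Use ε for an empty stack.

EEEZ

(s0, yzyyxx, Z)
  read y, top Z: go to s4, push EEZ → (s4, zyyxx, EEZ)
  read z, top E: go to s1, push EE → (s1, yyxx, EEEZ)
  read y, top E: go to s1, push EE → (s1, yxx, EEEEZ)
  read y, top E: go to s1, push EE → (s1, xx, EEEEEZ)
  read x, top E: go to s5, push ε → (s5, x, EEEEZ)
  read x, top E: go to s1, push ε → (s1, ε, EEEZ)
All input consumed in state s1 with stack EEEZ.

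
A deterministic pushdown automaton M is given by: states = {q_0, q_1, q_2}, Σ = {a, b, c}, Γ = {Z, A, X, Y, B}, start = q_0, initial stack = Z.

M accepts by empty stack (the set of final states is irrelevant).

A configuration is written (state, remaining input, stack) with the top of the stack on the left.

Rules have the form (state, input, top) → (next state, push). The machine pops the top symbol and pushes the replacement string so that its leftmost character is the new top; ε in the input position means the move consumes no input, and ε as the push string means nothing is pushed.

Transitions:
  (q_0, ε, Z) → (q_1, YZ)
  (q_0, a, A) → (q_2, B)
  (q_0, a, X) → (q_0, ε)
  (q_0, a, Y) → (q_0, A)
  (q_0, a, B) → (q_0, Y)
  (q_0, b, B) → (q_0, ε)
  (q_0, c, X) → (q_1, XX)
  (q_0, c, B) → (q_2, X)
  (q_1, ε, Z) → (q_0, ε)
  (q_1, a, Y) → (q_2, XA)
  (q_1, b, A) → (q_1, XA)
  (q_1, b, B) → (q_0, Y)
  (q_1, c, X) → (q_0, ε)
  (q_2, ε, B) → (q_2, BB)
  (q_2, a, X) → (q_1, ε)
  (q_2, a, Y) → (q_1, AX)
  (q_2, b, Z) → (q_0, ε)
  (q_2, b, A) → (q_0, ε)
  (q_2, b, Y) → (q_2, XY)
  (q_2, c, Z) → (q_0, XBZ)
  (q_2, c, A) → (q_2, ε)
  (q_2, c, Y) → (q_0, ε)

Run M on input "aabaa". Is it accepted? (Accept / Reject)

(q_0, aabaa, Z) ⊢ (q_1, aabaa, YZ) ⊢ (q_2, abaa, XAZ) ⊢ (q_1, baa, AZ) ⊢ (q_1, aa, XAZ)
No transition applies at (q_1, aa, XAZ); input not fully consumed.

Reject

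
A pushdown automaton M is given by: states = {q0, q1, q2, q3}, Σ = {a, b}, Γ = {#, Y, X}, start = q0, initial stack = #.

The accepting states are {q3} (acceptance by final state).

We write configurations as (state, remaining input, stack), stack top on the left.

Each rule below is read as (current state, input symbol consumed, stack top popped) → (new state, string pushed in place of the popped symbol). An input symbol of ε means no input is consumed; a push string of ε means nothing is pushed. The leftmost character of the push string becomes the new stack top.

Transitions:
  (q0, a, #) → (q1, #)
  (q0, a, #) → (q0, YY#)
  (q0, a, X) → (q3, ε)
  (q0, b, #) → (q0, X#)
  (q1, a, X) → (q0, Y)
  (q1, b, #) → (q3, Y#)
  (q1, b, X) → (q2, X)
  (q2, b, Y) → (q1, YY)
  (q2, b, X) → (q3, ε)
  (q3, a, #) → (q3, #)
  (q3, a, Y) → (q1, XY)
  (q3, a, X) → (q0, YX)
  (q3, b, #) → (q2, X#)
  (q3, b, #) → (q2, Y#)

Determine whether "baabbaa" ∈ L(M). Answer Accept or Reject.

Accept

One accepting computation: (q0, baabbaa, #) ⊢ (q0, aabbaa, X#) ⊢ (q3, abbaa, #) ⊢ (q3, bbaa, #) ⊢ (q2, baa, X#) ⊢ (q3, aa, #) ⊢ (q3, a, #) ⊢ (q3, ε, #)
All input consumed and state q3 ∈ F.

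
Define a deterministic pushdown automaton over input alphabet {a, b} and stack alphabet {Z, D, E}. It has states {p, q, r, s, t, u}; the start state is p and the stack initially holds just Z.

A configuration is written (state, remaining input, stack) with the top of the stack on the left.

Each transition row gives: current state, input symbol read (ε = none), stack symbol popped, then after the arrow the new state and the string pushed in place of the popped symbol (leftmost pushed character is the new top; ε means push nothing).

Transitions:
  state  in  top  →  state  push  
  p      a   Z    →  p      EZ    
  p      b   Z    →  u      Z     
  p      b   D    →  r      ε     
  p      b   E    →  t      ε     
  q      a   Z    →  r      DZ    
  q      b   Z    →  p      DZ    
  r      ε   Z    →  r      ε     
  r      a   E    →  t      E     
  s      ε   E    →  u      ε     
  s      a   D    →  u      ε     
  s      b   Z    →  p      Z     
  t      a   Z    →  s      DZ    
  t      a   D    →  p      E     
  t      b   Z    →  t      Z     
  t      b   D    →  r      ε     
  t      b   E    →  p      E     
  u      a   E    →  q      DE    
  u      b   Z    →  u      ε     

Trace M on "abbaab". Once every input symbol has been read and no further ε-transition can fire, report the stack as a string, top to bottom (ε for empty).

ε

(p, abbaab, Z) ⊢ (p, bbaab, EZ) ⊢ (t, baab, Z) ⊢ (t, aab, Z) ⊢ (s, ab, DZ) ⊢ (u, b, Z) ⊢ (u, ε, ε)
All input consumed in state u with stack ε.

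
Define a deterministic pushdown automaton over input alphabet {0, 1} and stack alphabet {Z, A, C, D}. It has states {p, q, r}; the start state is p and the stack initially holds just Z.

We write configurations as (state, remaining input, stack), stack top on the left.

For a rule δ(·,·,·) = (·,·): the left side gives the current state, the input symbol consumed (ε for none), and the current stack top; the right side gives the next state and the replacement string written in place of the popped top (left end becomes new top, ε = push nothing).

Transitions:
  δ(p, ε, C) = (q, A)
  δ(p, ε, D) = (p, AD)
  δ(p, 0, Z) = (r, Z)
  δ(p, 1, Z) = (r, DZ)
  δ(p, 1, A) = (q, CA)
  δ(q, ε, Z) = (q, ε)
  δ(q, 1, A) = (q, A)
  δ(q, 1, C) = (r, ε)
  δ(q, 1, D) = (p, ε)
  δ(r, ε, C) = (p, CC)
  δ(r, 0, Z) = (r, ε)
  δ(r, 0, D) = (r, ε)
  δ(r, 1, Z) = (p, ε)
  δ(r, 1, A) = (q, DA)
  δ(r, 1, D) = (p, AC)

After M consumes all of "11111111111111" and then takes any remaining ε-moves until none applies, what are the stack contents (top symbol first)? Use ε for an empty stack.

ACZ

(p, 11111111111111, Z)
  read 1, top Z: go to r, push DZ → (r, 1111111111111, DZ)
  read 1, top D: go to p, push AC → (p, 111111111111, ACZ)
  read 1, top A: go to q, push CA → (q, 11111111111, CACZ)
  read 1, top C: go to r, push ε → (r, 1111111111, ACZ)
  read 1, top A: go to q, push DA → (q, 111111111, DACZ)
  read 1, top D: go to p, push ε → (p, 11111111, ACZ)
  read 1, top A: go to q, push CA → (q, 1111111, CACZ)
  read 1, top C: go to r, push ε → (r, 111111, ACZ)
  read 1, top A: go to q, push DA → (q, 11111, DACZ)
  read 1, top D: go to p, push ε → (p, 1111, ACZ)
  read 1, top A: go to q, push CA → (q, 111, CACZ)
  read 1, top C: go to r, push ε → (r, 11, ACZ)
  read 1, top A: go to q, push DA → (q, 1, DACZ)
  read 1, top D: go to p, push ε → (p, ε, ACZ)
All input consumed in state p with stack ACZ.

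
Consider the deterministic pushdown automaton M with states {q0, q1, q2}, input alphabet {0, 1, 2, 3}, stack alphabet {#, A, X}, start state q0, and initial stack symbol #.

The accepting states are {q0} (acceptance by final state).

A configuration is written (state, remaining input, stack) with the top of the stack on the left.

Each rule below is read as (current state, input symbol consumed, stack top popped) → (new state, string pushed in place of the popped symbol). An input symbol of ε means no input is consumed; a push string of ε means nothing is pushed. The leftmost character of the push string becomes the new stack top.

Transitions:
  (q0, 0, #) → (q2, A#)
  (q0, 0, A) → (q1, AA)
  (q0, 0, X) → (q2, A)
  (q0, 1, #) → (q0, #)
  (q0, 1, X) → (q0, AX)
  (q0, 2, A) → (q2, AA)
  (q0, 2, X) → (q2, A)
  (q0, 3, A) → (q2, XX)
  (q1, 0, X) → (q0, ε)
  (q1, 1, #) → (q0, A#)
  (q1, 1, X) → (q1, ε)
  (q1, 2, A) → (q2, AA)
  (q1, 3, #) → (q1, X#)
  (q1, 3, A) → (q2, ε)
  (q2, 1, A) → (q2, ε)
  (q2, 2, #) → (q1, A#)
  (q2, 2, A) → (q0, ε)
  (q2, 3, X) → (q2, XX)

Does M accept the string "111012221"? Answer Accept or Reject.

(q0, 111012221, #) ⊢ (q0, 11012221, #) ⊢ (q0, 1012221, #) ⊢ (q0, 012221, #) ⊢ (q2, 12221, A#) ⊢ (q2, 2221, #) ⊢ (q1, 221, A#) ⊢ (q2, 21, AA#) ⊢ (q0, 1, A#)
No transition applies at (q0, 1, A#); input not fully consumed.

Reject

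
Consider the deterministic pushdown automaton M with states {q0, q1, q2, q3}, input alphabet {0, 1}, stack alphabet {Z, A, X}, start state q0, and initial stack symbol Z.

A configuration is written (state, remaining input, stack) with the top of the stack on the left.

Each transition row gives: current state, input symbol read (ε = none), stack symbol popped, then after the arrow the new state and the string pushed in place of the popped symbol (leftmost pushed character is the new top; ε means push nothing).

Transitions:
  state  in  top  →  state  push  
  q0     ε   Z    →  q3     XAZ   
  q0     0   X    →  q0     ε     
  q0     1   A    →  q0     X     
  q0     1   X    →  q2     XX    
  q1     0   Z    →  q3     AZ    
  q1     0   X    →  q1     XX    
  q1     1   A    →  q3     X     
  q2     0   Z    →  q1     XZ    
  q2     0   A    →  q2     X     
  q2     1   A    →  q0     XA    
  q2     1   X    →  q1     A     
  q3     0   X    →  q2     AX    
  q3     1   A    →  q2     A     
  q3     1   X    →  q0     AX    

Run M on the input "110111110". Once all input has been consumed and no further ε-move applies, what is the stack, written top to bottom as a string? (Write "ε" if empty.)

(q0, 110111110, Z)
  ε-move, top Z: go to q3, push XAZ → (q3, 110111110, XAZ)
  read 1, top X: go to q0, push AX → (q0, 10111110, AXAZ)
  read 1, top A: go to q0, push X → (q0, 0111110, XXAZ)
  read 0, top X: go to q0, push ε → (q0, 111110, XAZ)
  read 1, top X: go to q2, push XX → (q2, 11110, XXAZ)
  read 1, top X: go to q1, push A → (q1, 1110, AXAZ)
  read 1, top A: go to q3, push X → (q3, 110, XXAZ)
  read 1, top X: go to q0, push AX → (q0, 10, AXXAZ)
  read 1, top A: go to q0, push X → (q0, 0, XXXAZ)
  read 0, top X: go to q0, push ε → (q0, ε, XXAZ)
All input consumed in state q0 with stack XXAZ.

XXAZ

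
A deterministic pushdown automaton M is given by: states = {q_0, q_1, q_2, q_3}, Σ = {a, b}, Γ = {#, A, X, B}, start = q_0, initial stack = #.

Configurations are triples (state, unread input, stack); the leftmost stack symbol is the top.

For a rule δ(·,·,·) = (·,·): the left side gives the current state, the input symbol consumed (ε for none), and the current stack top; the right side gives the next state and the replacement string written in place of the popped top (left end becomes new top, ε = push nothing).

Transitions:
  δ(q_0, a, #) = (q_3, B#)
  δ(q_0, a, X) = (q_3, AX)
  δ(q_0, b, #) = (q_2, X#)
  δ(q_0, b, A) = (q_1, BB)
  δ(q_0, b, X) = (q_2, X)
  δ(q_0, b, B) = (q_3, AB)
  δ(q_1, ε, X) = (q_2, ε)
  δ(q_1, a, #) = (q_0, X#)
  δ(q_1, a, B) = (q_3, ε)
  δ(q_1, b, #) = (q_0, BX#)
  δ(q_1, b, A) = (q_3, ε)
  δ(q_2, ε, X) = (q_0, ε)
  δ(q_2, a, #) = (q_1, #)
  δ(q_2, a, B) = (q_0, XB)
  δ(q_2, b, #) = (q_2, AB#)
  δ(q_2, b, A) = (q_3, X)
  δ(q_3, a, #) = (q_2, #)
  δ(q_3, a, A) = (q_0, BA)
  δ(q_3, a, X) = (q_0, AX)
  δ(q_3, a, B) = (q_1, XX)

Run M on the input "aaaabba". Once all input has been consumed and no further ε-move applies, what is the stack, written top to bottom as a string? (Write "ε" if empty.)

B#

(q_0, aaaabba, #) ⊢ (q_3, aaabba, B#) ⊢ (q_1, aabba, XX#) ⊢ (q_2, aabba, X#) ⊢ (q_0, aabba, #) ⊢ (q_3, abba, B#) ⊢ (q_1, bba, XX#) ⊢ (q_2, bba, X#) ⊢ (q_0, bba, #) ⊢ (q_2, ba, X#) ⊢ (q_0, ba, #) ⊢ (q_2, a, X#) ⊢ (q_0, a, #) ⊢ (q_3, ε, B#)
All input consumed in state q_3 with stack B#.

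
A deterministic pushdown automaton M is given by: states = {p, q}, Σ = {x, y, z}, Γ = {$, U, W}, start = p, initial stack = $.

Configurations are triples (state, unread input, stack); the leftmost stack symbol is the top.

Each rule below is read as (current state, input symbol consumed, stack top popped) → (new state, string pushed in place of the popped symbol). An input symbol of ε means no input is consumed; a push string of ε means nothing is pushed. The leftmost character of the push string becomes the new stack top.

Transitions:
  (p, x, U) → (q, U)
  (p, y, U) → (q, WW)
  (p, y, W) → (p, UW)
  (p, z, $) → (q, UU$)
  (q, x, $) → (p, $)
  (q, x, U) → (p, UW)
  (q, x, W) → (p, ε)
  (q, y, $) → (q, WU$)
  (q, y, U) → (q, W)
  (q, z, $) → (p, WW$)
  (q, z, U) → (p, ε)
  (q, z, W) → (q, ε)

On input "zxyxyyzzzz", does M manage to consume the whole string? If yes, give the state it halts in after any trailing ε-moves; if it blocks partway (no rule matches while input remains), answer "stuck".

(p, zxyxyyzzzz, $) ⊢ (q, xyxyyzzzz, UU$) ⊢ (p, yxyyzzzz, UWU$) ⊢ (q, xyyzzzz, WWWU$) ⊢ (p, yyzzzz, WWU$) ⊢ (p, yzzzz, UWWU$) ⊢ (q, zzzz, WWWWU$) ⊢ (q, zzz, WWWU$) ⊢ (q, zz, WWU$) ⊢ (q, z, WU$) ⊢ (q, ε, U$)
All input consumed; M is in state q.

q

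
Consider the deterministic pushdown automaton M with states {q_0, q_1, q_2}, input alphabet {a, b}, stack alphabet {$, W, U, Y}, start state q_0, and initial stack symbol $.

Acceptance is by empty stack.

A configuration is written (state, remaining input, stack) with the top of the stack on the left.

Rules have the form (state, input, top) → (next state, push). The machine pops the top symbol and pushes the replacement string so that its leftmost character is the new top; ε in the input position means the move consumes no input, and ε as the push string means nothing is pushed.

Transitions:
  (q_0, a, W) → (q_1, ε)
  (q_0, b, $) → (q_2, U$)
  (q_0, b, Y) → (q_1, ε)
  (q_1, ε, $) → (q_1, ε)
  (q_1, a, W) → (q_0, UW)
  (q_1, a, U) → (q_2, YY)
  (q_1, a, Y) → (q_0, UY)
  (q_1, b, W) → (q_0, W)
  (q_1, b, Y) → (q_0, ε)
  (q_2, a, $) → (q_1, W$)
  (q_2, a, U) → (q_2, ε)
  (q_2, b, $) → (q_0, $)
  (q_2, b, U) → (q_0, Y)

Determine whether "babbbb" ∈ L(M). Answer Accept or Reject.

Accept

(q_0, babbbb, $)
  read b, top $: go to q_2, push U$ → (q_2, abbbb, U$)
  read a, top U: go to q_2, push ε → (q_2, bbbb, $)
  read b, top $: go to q_0, push $ → (q_0, bbb, $)
  read b, top $: go to q_2, push U$ → (q_2, bb, U$)
  read b, top U: go to q_0, push Y → (q_0, b, Y$)
  read b, top Y: go to q_1, push ε → (q_1, ε, $)
  ε-move, top $: go to q_1, push ε → (q_1, ε, ε)
All input consumed and the stack is empty.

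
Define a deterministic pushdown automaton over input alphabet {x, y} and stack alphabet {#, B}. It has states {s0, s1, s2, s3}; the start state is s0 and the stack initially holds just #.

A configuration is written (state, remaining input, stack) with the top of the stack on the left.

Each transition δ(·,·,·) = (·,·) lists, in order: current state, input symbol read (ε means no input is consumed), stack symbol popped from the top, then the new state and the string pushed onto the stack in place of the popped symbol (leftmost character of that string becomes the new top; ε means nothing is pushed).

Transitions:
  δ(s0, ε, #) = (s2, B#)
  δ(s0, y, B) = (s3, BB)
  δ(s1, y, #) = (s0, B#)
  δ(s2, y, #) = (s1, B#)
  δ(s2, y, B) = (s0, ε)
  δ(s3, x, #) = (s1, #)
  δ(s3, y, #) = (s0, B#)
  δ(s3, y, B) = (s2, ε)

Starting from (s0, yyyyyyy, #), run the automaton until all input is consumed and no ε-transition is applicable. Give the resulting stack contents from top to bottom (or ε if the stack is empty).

B#

(s0, yyyyyyy, #)
  ε-move, top #: go to s2, push B# → (s2, yyyyyyy, B#)
  read y, top B: go to s0, push ε → (s0, yyyyyy, #)
  ε-move, top #: go to s2, push B# → (s2, yyyyyy, B#)
  read y, top B: go to s0, push ε → (s0, yyyyy, #)
  ε-move, top #: go to s2, push B# → (s2, yyyyy, B#)
  read y, top B: go to s0, push ε → (s0, yyyy, #)
  ε-move, top #: go to s2, push B# → (s2, yyyy, B#)
  read y, top B: go to s0, push ε → (s0, yyy, #)
  ε-move, top #: go to s2, push B# → (s2, yyy, B#)
  read y, top B: go to s0, push ε → (s0, yy, #)
  ε-move, top #: go to s2, push B# → (s2, yy, B#)
  read y, top B: go to s0, push ε → (s0, y, #)
  ε-move, top #: go to s2, push B# → (s2, y, B#)
  read y, top B: go to s0, push ε → (s0, ε, #)
  ε-move, top #: go to s2, push B# → (s2, ε, B#)
All input consumed in state s2 with stack B#.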